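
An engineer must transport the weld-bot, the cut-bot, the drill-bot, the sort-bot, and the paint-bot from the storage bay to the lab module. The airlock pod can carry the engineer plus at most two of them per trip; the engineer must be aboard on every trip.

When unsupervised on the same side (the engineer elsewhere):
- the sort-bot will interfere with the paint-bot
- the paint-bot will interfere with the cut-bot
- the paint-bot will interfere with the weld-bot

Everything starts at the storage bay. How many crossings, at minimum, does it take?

Counting alone: the engineer can take at most 2 across per trip to the lab module, so moving all 5 needs at least 3 loaded trips out, with a return between consecutive ones — at least 5 crossings.
The plan below uses exactly 5 crossings, so it is optimal:
1. Engineer goes to the lab module with the paint-bot and the weld-bot.
2. Engineer goes back to the storage bay with the paint-bot.
3. Engineer goes to the lab module with the cut-bot and the sort-bot.
4. Engineer goes back to the storage bay alone.
5. Engineer goes to the lab module with the drill-bot and the paint-bot.

5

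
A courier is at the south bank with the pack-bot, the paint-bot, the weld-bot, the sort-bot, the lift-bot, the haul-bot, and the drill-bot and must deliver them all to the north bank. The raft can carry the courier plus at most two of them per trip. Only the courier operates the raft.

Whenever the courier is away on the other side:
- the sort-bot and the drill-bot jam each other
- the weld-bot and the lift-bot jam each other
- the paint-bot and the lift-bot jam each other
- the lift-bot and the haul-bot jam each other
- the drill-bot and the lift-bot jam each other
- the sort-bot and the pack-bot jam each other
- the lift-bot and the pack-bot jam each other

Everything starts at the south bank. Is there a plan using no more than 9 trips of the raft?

Yes

Yes — this plan uses 9 crossings (≤ 9):
1. Courier goes to the north bank with the lift-bot and the sort-bot.
2. Courier goes back to the south bank alone.
3. Courier goes to the north bank with the pack-bot and the paint-bot.
4. Courier goes back to the south bank with the lift-bot and the sort-bot.
5. Courier goes to the north bank with the drill-bot and the lift-bot.
6. Courier goes back to the south bank with the lift-bot.
7. Courier goes to the north bank with the haul-bot and the weld-bot.
8. Courier goes back to the south bank alone.
9. Courier goes to the north bank with the lift-bot and the sort-bot.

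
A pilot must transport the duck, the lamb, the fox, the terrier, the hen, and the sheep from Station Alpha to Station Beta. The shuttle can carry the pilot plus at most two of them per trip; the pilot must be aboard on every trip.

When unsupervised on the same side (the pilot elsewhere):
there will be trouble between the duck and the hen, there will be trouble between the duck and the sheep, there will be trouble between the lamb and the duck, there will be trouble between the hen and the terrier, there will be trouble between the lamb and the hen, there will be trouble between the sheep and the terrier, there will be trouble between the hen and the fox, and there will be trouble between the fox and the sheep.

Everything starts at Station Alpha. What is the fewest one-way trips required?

impossible

Whatever the first load, the items left behind include a forbidden pair without the pilot. No opening move is safe, so no plan exists.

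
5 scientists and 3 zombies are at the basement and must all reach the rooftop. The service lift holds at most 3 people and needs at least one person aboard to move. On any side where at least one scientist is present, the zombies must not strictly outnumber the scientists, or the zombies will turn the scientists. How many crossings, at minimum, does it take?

7

Counting alone: each trip to the rooftop takes at most 3 across and each return brings at least 1 back, so after t trips out (and t−1 returns) at most 3t − (t−1) of the 8 are across; that first reaches 8 at t = 4, so at least 7 crossings are needed.
The plan below uses exactly 7 crossings, so it is optimal:
1. 2 zombies → the rooftop.  (the basement: 5S 1Z; the rooftop: 0S 2Z)
2. 1 zombie ← the basement.  (the basement: 5S 2Z; the rooftop: 0S 1Z)
3. 2 scientists and 1 zombie → the rooftop.  (the basement: 3S 1Z; the rooftop: 2S 2Z)
4. 1 zombie ← the basement.  (the basement: 3S 2Z; the rooftop: 2S 1Z)
5. 1 scientist and 2 zombies → the rooftop.  (the basement: 2S 0Z; the rooftop: 3S 3Z)
6. 1 zombie ← the basement.  (the basement: 2S 1Z; the rooftop: 3S 2Z)
7. 2 scientists and 1 zombie → the rooftop.  (the basement: 0S 0Z; the rooftop: 5S 3Z)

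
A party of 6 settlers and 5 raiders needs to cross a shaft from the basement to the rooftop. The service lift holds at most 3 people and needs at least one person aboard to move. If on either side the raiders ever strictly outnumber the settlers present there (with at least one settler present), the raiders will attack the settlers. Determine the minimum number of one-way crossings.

9

Counting alone: each trip to the rooftop takes at most 3 across and each return brings at least 1 back, so after t trips out (and t−1 returns) at most 3t − (t−1) of the 11 are across; that first reaches 11 at t = 5, so at least 9 crossings are needed.
The plan below uses exactly 9 crossings, so it is optimal:
1. 3 raiders → the rooftop.  (the basement: 6S 2R; the rooftop: 0S 3R)
2. 1 raider ← the basement.  (the basement: 6S 3R; the rooftop: 0S 2R)
3. 3 settlers → the rooftop.  (the basement: 3S 3R; the rooftop: 3S 2R)
4. 1 settler ← the basement.  (the basement: 4S 3R; the rooftop: 2S 2R)
5. 2 settlers and 1 raider → the rooftop.  (the basement: 2S 2R; the rooftop: 4S 3R)
6. 1 settler ← the basement.  (the basement: 3S 2R; the rooftop: 3S 3R)
7. 2 settlers and 1 raider → the rooftop.  (the basement: 1S 1R; the rooftop: 5S 4R)
8. 1 settler ← the basement.  (the basement: 2S 1R; the rooftop: 4S 4R)
9. 2 settlers and 1 raider → the rooftop.  (the basement: 0S 0R; the rooftop: 6S 5R)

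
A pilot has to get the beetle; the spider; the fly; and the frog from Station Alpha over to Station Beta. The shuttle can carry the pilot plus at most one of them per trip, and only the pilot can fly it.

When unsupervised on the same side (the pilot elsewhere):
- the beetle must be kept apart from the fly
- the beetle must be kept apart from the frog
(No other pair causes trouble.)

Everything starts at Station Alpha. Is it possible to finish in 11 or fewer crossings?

Yes

Yes — this plan uses 9 crossings (≤ 11):
1. Pilot goes to Station Beta with the beetle.  [Station Alpha: the fly, the frog, the spider | Station Beta: the beetle]
2. Pilot goes back to Station Alpha alone.  [Station Alpha: the fly, the frog, the spider | Station Beta: the beetle]
3. Pilot goes to Station Beta with the spider.  [Station Alpha: the fly, the frog | Station Beta: the beetle, the spider]
4. Pilot goes back to Station Alpha alone.  [Station Alpha: the fly, the frog | Station Beta: the beetle, the spider]
5. Pilot goes to Station Beta with the fly.  [Station Alpha: the frog | Station Beta: the beetle, the fly, the spider]
6. Pilot goes back to Station Alpha with the beetle.  [Station Alpha: the beetle, the frog | Station Beta: the fly, the spider]
7. Pilot goes to Station Beta with the frog.  [Station Alpha: the beetle | Station Beta: the fly, the frog, the spider]
8. Pilot goes back to Station Alpha alone.  [Station Alpha: the beetle | Station Beta: the fly, the frog, the spider]
9. Pilot goes to Station Beta with the beetle.  [Station Alpha: — | Station Beta: the beetle, the fly, the frog, the spider]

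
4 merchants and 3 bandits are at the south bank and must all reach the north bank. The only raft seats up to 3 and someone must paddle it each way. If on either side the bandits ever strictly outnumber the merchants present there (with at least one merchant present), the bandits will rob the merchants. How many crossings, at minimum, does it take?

5

Counting alone: each trip to the north bank takes at most 3 across and each return brings at least 1 back, so after t trips out (and t−1 returns) at most 3t − (t−1) of the 7 are across; that first reaches 7 at t = 3, so at least 5 crossings are needed.
The plan below uses exactly 5 crossings, so it is optimal:
1. 3 bandits → the north bank.  (the south bank: 4M 0B; the north bank: 0M 3B)
2. 1 bandit ← the south bank.  (the south bank: 4M 1B; the north bank: 0M 2B)
3. 3 merchants → the north bank.  (the south bank: 1M 1B; the north bank: 3M 2B)
4. 1 merchant ← the south bank.  (the south bank: 2M 1B; the north bank: 2M 2B)
5. 2 merchants and 1 bandit → the north bank.  (the south bank: 0M 0B; the north bank: 4M 3B)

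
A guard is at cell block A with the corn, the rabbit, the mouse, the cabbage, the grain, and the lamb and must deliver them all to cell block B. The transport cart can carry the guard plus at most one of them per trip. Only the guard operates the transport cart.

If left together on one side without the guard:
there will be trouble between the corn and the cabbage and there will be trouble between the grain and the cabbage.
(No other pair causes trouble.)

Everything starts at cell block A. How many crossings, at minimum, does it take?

Counting alone: the guard can take at most 1 across per trip to cell block B, so moving all 6 needs at least 6 loaded trips out, with a return between consecutive ones — at least 11 crossings.
The safety rule pushes this higher. Following every safe sequence of crossings, the most of the 6 that can be at cell block B as the transport cart arrives there on crossing 11 is 5 — never all 6.
So no plan with fewer than 13 crossings exists, and this one achieves 13:
1. Guard goes to cell block B with the cabbage.  [cell block A: the corn, the grain, the lamb, the mouse, the rabbit | cell block B: the cabbage]
2. Guard goes back to cell block A alone.  [cell block A: the corn, the grain, the lamb, the mouse, the rabbit | cell block B: the cabbage]
3. Guard goes to cell block B with the corn.  [cell block A: the grain, the lamb, the mouse, the rabbit | cell block B: the cabbage, the corn]
4. Guard goes back to cell block A with the cabbage.  [cell block A: the cabbage, the grain, the lamb, the mouse, the rabbit | cell block B: the corn]
5. Guard goes to cell block B with the grain.  [cell block A: the cabbage, the lamb, the mouse, the rabbit | cell block B: the corn, the grain]
6. Guard goes back to cell block A alone.  [cell block A: the cabbage, the lamb, the mouse, the rabbit | cell block B: the corn, the grain]
7. Guard goes to cell block B with the rabbit.  [cell block A: the cabbage, the lamb, the mouse | cell block B: the corn, the grain, the rabbit]
8. Guard goes back to cell block A alone.  [cell block A: the cabbage, the lamb, the mouse | cell block B: the corn, the grain, the rabbit]
9. Guard goes to cell block B with the mouse.  [cell block A: the cabbage, the lamb | cell block B: the corn, the grain, the mouse, the rabbit]
10. Guard goes back to cell block A alone.  [cell block A: the cabbage, the lamb | cell block B: the corn, the grain, the mouse, the rabbit]
11. Guard goes to cell block B with the lamb.  [cell block A: the cabbage | cell block B: the corn, the grain, the lamb, the mouse, the rabbit]
12. Guard goes back to cell block A alone.  [cell block A: the cabbage | cell block B: the corn, the grain, the lamb, the mouse, the rabbit]
13. Guard goes to cell block B with the cabbage.  [cell block A: — | cell block B: the cabbage, the corn, the grain, the lamb, the mouse, the rabbit]

13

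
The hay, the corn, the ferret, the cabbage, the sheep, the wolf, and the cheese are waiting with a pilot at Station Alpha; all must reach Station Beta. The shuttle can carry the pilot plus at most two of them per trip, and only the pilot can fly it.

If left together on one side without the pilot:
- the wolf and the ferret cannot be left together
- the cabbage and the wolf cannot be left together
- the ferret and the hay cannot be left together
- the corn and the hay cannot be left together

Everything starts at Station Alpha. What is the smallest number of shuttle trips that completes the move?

9

Counting alone: the pilot can take at most 2 across per trip to Station Beta, so moving all 7 needs at least 4 loaded trips out, with a return between consecutive ones — at least 7 crossings.
The safety rule pushes this higher. Following every safe sequence of crossings, the most of the 7 that can be at Station Beta as the shuttle arrives there on crossing 7 is 6 — never all 7.
So no plan with fewer than 9 crossings exists, and this one achieves 9:
1. Pilot goes to Station Beta with the hay and the wolf.
2. Pilot goes back to Station Alpha alone.
3. Pilot goes to Station Beta with the corn.
4. Pilot goes back to Station Alpha with the hay.
5. Pilot goes to Station Beta with the cabbage and the ferret.
6. Pilot goes back to Station Alpha with the wolf.
7. Pilot goes to Station Beta with the cheese and the sheep.
8. Pilot goes back to Station Alpha alone.
9. Pilot goes to Station Beta with the hay and the wolf.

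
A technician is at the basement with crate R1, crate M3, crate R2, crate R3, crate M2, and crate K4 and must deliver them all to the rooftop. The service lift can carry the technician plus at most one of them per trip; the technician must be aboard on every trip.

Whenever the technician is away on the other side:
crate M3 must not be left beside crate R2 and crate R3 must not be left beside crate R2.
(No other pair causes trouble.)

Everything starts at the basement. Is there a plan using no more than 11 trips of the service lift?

Counting alone: the technician can take at most 1 across per trip to the rooftop, so moving all 6 needs at least 6 loaded trips out, with a return between consecutive ones — at least 11 crossings.
The safety rule pushes this higher. Following every safe sequence of crossings, the most of the 6 that can be at the rooftop as the service lift arrives there on crossing 11 is 5 — never all 6.
So the move cannot be finished within 11 crossings. (The shortest complete plan takes 13:)
1. Technician goes to the rooftop with crate R2.
2. Technician goes back to the basement alone.
3. Technician goes to the rooftop with crate R1.
4. Technician goes back to the basement alone.
5. Technician goes to the rooftop with crate M3.
6. Technician goes back to the basement with crate R2.
7. Technician goes to the rooftop with crate R3.
8. Technician goes back to the basement alone.
9. Technician goes to the rooftop with crate M2.
10. Technician goes back to the basement alone.
11. Technician goes to the rooftop with crate K4.
12. Technician goes back to the basement alone.
13. Technician goes to the rooftop with crate R2.

No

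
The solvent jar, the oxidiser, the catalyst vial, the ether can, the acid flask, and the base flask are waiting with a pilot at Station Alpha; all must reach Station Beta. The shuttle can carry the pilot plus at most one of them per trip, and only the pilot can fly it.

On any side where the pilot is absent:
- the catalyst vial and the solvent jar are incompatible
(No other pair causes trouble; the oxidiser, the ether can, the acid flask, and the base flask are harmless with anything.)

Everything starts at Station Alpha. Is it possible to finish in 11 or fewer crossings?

Yes — this plan uses 11 crossings (≤ 11):
1. Pilot goes to Station Beta with the solvent jar.  [Station Alpha: the acid flask, the base flask, the catalyst vial, the ether can, the oxidiser | Station Beta: the solvent jar]
2. Pilot goes back to Station Alpha alone.  [Station Alpha: the acid flask, the base flask, the catalyst vial, the ether can, the oxidiser | Station Beta: the solvent jar]
3. Pilot goes to Station Beta with the oxidiser.  [Station Alpha: the acid flask, the base flask, the catalyst vial, the ether can | Station Beta: the oxidiser, the solvent jar]
4. Pilot goes back to Station Alpha alone.  [Station Alpha: the acid flask, the base flask, the catalyst vial, the ether can | Station Beta: the oxidiser, the solvent jar]
5. Pilot goes to Station Beta with the ether can.  [Station Alpha: the acid flask, the base flask, the catalyst vial | Station Beta: the ether can, the oxidiser, the solvent jar]
6. Pilot goes back to Station Alpha alone.  [Station Alpha: the acid flask, the base flask, the catalyst vial | Station Beta: the ether can, the oxidiser, the solvent jar]
7. Pilot goes to Station Beta with the acid flask.  [Station Alpha: the base flask, the catalyst vial | Station Beta: the acid flask, the ether can, the oxidiser, the solvent jar]
8. Pilot goes back to Station Alpha alone.  [Station Alpha: the base flask, the catalyst vial | Station Beta: the acid flask, the ether can, the oxidiser, the solvent jar]
9. Pilot goes to Station Beta with the base flask.  [Station Alpha: the catalyst vial | Station Beta: the acid flask, the base flask, the ether can, the oxidiser, the solvent jar]
10. Pilot goes back to Station Alpha alone.  [Station Alpha: the catalyst vial | Station Beta: the acid flask, the base flask, the ether can, the oxidiser, the solvent jar]
11. Pilot goes to Station Beta with the catalyst vial.  [Station Alpha: — | Station Beta: the acid flask, the base flask, the catalyst vial, the ether can, the oxidiser, the solvent jar]

Yes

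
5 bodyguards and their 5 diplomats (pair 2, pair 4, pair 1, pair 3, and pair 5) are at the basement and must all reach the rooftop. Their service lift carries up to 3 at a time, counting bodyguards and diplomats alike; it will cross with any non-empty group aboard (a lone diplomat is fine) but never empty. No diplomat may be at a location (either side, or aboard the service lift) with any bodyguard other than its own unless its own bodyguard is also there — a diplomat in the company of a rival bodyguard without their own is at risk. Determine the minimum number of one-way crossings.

11

Counting alone: each trip to the rooftop takes at most 3 across and each return brings at least 1 back, so after t trips out (and t−1 returns) at most 3t − (t−1) of the 10 are across; that first reaches 10 at t = 5, so at least 9 crossings are needed.
The safety rule pushes this higher. Following every safe sequence of crossings, the most of the 10 that can be at the rooftop as the service lift arrives there on crossing 9 is 9 — never all 10.
So no plan with fewer than 11 crossings exists, and this one achieves 11:
1. bodyguard 2 and diplomat 2 cross → the rooftop.
2. bodyguard 2 crosses ← the basement.
3. diplomat 1, diplomat 3, and diplomat 4 cross → the rooftop.
4. diplomat 2 crosses ← the basement.
5. bodyguard 1, bodyguard 3, and bodyguard 4 cross → the rooftop.
6. bodyguard 4 and diplomat 4 cross ← the basement.
7. bodyguard 2, bodyguard 4, and bodyguard 5 cross → the rooftop.
8. diplomat 1 crosses ← the basement.
9. diplomat 2 and diplomat 4 cross → the rooftop.
10. diplomat 2 crosses ← the basement.
11. diplomat 1, diplomat 2, and diplomat 5 cross → the rooftop.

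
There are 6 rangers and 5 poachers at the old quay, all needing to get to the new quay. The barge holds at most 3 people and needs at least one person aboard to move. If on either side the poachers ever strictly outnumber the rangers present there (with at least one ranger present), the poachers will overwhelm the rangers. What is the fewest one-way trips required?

9

Counting alone: each trip to the new quay takes at most 3 across and each return brings at least 1 back, so after t trips out (and t−1 returns) at most 3t − (t−1) of the 11 are across; that first reaches 11 at t = 5, so at least 9 crossings are needed.
The plan below uses exactly 9 crossings, so it is optimal:
1. 3 poachers → the new quay.  (the old quay: 6R 2P; the new quay: 0R 3P)
2. 1 poacher ← the old quay.  (the old quay: 6R 3P; the new quay: 0R 2P)
3. 3 rangers → the new quay.  (the old quay: 3R 3P; the new quay: 3R 2P)
4. 1 ranger ← the old quay.  (the old quay: 4R 3P; the new quay: 2R 2P)
5. 2 rangers and 1 poacher → the new quay.  (the old quay: 2R 2P; the new quay: 4R 3P)
6. 1 ranger ← the old quay.  (the old quay: 3R 2P; the new quay: 3R 3P)
7. 2 rangers and 1 poacher → the new quay.  (the old quay: 1R 1P; the new quay: 5R 4P)
8. 1 ranger ← the old quay.  (the old quay: 2R 1P; the new quay: 4R 4P)
9. 2 rangers and 1 poacher → the new quay.  (the old quay: 0R 0P; the new quay: 6R 5P)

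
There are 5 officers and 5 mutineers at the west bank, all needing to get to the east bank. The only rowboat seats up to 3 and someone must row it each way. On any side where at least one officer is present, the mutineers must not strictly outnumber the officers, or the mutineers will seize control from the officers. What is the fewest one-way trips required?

11

Counting alone: each trip to the east bank takes at most 3 across and each return brings at least 1 back, so after t trips out (and t−1 returns) at most 3t − (t−1) of the 10 are across; that first reaches 10 at t = 5, so at least 9 crossings are needed.
The safety rule pushes this higher. Following every safe sequence of crossings, the most of the 10 that can be at the east bank as the rowboat arrives there on crossing 9 is 9 — never all 10.
So no plan with fewer than 11 crossings exists, and this one achieves 11:
1. 2 mutineers → the east bank.  (the west bank: 5O 3M; the east bank: 0O 2M)
2. 1 mutineer ← the west bank.  (the west bank: 5O 4M; the east bank: 0O 1M)
3. 3 mutineers → the east bank.  (the west bank: 5O 1M; the east bank: 0O 4M)
4. 1 mutineer ← the west bank.  (the west bank: 5O 2M; the east bank: 0O 3M)
5. 3 officers → the east bank.  (the west bank: 2O 2M; the east bank: 3O 3M)
6. 1 officer and 1 mutineer ← the west bank.  (the west bank: 3O 3M; the east bank: 2O 2M)
7. 3 officers → the east bank.  (the west bank: 0O 3M; the east bank: 5O 2M)
8. 1 mutineer ← the west bank.  (the west bank: 0O 4M; the east bank: 5O 1M)
9. 2 mutineers → the east bank.  (the west bank: 0O 2M; the east bank: 5O 3M)
10. 1 mutineer ← the west bank.  (the west bank: 0O 3M; the east bank: 5O 2M)
11. 3 mutineers → the east bank.  (the west bank: 0O 0M; the east bank: 5O 5M)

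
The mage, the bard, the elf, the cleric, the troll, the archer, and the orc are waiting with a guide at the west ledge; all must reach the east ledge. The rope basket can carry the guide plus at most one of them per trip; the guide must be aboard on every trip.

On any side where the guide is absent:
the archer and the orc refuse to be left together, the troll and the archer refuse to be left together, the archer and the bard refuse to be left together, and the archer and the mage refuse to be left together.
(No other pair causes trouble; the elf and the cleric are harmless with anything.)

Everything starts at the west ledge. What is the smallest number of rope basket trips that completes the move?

Following every safe sequence of crossings from the start, the most of the 7 that can be at the east ledge as the rope basket arrives there on crossings 1, 3, 5, 7 is 1, 2, 3, 4 respectively; the best ever achieved is 4 of 7.
From crossing 9 on, no configuration arises that was not already reachable earlier: only 44 distinct safe configurations (who is on which side, and where the rope basket is) can ever be reached, none of them has everyone across, and every continuation just revisits them. So no valid plan exists.

impossible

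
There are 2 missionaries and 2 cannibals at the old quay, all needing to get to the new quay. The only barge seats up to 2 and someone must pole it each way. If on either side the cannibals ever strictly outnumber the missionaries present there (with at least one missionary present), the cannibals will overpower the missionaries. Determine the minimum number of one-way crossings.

Counting alone: each trip to the new quay takes at most 2 across and each return brings at least 1 back, so after t trips out (and t−1 returns) at most 2t − (t−1) of the 4 are across; that first reaches 4 at t = 3, so at least 5 crossings are needed.
The plan below uses exactly 5 crossings, so it is optimal:
1. 2 cannibals → the new quay.  (the old quay: 2M 0C; the new quay: 0M 2C)
2. 1 cannibal ← the old quay.  (the old quay: 2M 1C; the new quay: 0M 1C)
3. 2 missionaries → the new quay.  (the old quay: 0M 1C; the new quay: 2M 1C)
4. 1 cannibal ← the old quay.  (the old quay: 0M 2C; the new quay: 2M 0C)
5. 2 cannibals → the new quay.  (the old quay: 0M 0C; the new quay: 2M 2C)

5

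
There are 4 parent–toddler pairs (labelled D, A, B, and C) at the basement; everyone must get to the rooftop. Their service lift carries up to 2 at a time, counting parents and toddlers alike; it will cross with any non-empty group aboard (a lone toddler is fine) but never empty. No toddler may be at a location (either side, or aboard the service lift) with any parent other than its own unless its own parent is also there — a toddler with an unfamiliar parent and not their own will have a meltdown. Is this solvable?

Following every safe sequence of crossings from the start, the most of the 8 that can be at the rooftop as the service lift arrives there on crossings 1, 3, 5 is 2, 3, 4 respectively; the best ever achieved is 4 of 8.
From crossing 7 on, no configuration arises that was not already reachable earlier: only 44 distinct safe configurations (who is on which side, and where the service lift is) can ever be reached, none of them has everyone across, and every continuation just revisits them. So no valid plan exists.

No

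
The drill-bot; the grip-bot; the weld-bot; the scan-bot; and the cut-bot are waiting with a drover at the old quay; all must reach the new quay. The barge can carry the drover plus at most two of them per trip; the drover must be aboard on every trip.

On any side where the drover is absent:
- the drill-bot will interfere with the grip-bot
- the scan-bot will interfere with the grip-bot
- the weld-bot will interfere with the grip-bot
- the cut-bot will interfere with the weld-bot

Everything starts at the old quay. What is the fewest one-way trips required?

5

Counting alone: the drover can take at most 2 across per trip to the new quay, so moving all 5 needs at least 3 loaded trips out, with a return between consecutive ones — at least 5 crossings.
The plan below uses exactly 5 crossings, so it is optimal:
1. Drover goes to the new quay with the grip-bot and the weld-bot.  [the old quay: the cut-bot, the drill-bot, the scan-bot | the new quay: the grip-bot, the weld-bot]
2. Drover goes back to the old quay with the grip-bot.  [the old quay: the cut-bot, the drill-bot, the grip-bot, the scan-bot | the new quay: the weld-bot]
3. Drover goes to the new quay with the drill-bot and the scan-bot.  [the old quay: the cut-bot, the grip-bot | the new quay: the drill-bot, the scan-bot, the weld-bot]
4. Drover goes back to the old quay alone.  [the old quay: the cut-bot, the grip-bot | the new quay: the drill-bot, the scan-bot, the weld-bot]
5. Drover goes to the new quay with the cut-bot and the grip-bot.  [the old quay: — | the new quay: the cut-bot, the drill-bot, the grip-bot, the scan-bot, the weld-bot]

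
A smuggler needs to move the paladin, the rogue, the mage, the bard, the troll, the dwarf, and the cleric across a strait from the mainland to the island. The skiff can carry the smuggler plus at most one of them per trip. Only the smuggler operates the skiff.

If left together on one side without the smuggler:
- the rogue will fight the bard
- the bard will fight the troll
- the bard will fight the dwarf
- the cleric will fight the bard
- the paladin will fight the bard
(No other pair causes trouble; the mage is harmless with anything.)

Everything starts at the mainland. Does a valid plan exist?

No

Following every safe sequence of crossings from the start, the most of the 7 that can be at the island as the skiff arrives there on crossings 1, 3, 5 is 1, 2, 3 respectively; the best ever achieved is 3 of 7.
From crossing 7 on, no configuration arises that was not already reachable earlier: only 26 distinct safe configurations (who is on which side, and where the skiff is) can ever be reached, none of them has everyone across, and every continuation just revisits them. So no valid plan exists.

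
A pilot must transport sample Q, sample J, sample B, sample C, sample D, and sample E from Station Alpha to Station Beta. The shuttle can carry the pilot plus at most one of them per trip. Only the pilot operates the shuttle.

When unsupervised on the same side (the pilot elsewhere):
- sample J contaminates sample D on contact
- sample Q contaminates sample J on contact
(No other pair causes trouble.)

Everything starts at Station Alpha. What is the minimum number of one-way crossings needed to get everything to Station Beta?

Counting alone: the pilot can take at most 1 across per trip to Station Beta, so moving all 6 needs at least 6 loaded trips out, with a return between consecutive ones — at least 11 crossings.
The safety rule pushes this higher. Following every safe sequence of crossings, the most of the 6 that can be at Station Beta as the shuttle arrives there on crossing 11 is 5 — never all 6.
So no plan with fewer than 13 crossings exists, and this one achieves 13:
1. Pilot goes to Station Beta with sample J.  [Station Alpha: sample B, sample C, sample D, sample E, sample Q | Station Beta: sample J]
2. Pilot goes back to Station Alpha alone.  [Station Alpha: sample B, sample C, sample D, sample E, sample Q | Station Beta: sample J]
3. Pilot goes to Station Beta with sample Q.  [Station Alpha: sample B, sample C, sample D, sample E | Station Beta: sample J, sample Q]
4. Pilot goes back to Station Alpha with sample J.  [Station Alpha: sample B, sample C, sample D, sample E, sample J | Station Beta: sample Q]
5. Pilot goes to Station Beta with sample D.  [Station Alpha: sample B, sample C, sample E, sample J | Station Beta: sample D, sample Q]
6. Pilot goes back to Station Alpha alone.  [Station Alpha: sample B, sample C, sample E, sample J | Station Beta: sample D, sample Q]
7. Pilot goes to Station Beta with sample B.  [Station Alpha: sample C, sample E, sample J | Station Beta: sample B, sample D, sample Q]
8. Pilot goes back to Station Alpha alone.  [Station Alpha: sample C, sample E, sample J | Station Beta: sample B, sample D, sample Q]
9. Pilot goes to Station Beta with sample C.  [Station Alpha: sample E, sample J | Station Beta: sample B, sample C, sample D, sample Q]
10. Pilot goes back to Station Alpha alone.  [Station Alpha: sample E, sample J | Station Beta: sample B, sample C, sample D, sample Q]
11. Pilot goes to Station Beta with sample E.  [Station Alpha: sample J | Station Beta: sample B, sample C, sample D, sample E, sample Q]
12. Pilot goes back to Station Alpha alone.  [Station Alpha: sample J | Station Beta: sample B, sample C, sample D, sample E, sample Q]
13. Pilot goes to Station Beta with sample J.  [Station Alpha: — | Station Beta: sample B, sample C, sample D, sample E, sample J, sample Q]

13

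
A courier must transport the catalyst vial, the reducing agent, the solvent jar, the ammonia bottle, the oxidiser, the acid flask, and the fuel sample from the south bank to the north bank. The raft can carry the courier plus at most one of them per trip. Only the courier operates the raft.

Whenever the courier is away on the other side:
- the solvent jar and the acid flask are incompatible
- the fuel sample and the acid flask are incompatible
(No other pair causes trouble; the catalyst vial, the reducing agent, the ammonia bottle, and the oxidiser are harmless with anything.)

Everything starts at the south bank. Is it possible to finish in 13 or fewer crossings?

No

Counting alone: the courier can take at most 1 across per trip to the north bank, so moving all 7 needs at least 7 loaded trips out, with a return between consecutive ones — at least 13 crossings.
The safety rule pushes this higher. Following every safe sequence of crossings, the most of the 7 that can be at the north bank as the raft arrives there on crossing 13 is 6 — never all 7.
So the move cannot be finished within 13 crossings. (The shortest complete plan takes 15:)
1. Courier goes to the north bank with the acid flask.  [the south bank: the ammonia bottle, the catalyst vial, the fuel sample, the oxidiser, the reducing agent, the solvent jar | the north bank: the acid flask]
2. Courier goes back to the south bank alone.  [the south bank: the ammonia bottle, the catalyst vial, the fuel sample, the oxidiser, the reducing agent, the solvent jar | the north bank: the acid flask]
3. Courier goes to the north bank with the catalyst vial.  [the south bank: the ammonia bottle, the fuel sample, the oxidiser, the reducing agent, the solvent jar | the north bank: the acid flask, the catalyst vial]
4. Courier goes back to the south bank alone.  [the south bank: the ammonia bottle, the fuel sample, the oxidiser, the reducing agent, the solvent jar | the north bank: the acid flask, the catalyst vial]
5. Courier goes to the north bank with the reducing agent.  [the south bank: the ammonia bottle, the fuel sample, the oxidiser, the solvent jar | the north bank: the acid flask, the catalyst vial, the reducing agent]
6. Courier goes back to the south bank alone.  [the south bank: the ammonia bottle, the fuel sample, the oxidiser, the solvent jar | the north bank: the acid flask, the catalyst vial, the reducing agent]
7. Courier goes to the north bank with the solvent jar.  [the south bank: the ammonia bottle, the fuel sample, the oxidiser | the north bank: the acid flask, the catalyst vial, the reducing agent, the solvent jar]
8. Courier goes back to the south bank with the acid flask.  [the south bank: the acid flask, the ammonia bottle, the fuel sample, the oxidiser | the north bank: the catalyst vial, the reducing agent, the solvent jar]
9. Courier goes to the north bank with the fuel sample.  [the south bank: the acid flask, the ammonia bottle, the oxidiser | the north bank: the catalyst vial, the fuel sample, the reducing agent, the solvent jar]
10. Courier goes back to the south bank alone.  [the south bank: the acid flask, the ammonia bottle, the oxidiser | the north bank: the catalyst vial, the fuel sample, the reducing agent, the solvent jar]
11. Courier goes to the north bank with the ammonia bottle.  [the south bank: the acid flask, the oxidiser | the north bank: the ammonia bottle, the catalyst vial, the fuel sample, the reducing agent, the solvent jar]
12. Courier goes back to the south bank alone.  [the south bank: the acid flask, the oxidiser | the north bank: the ammonia bottle, the catalyst vial, the fuel sample, the reducing agent, the solvent jar]
13. Courier goes to the north bank with the oxidiser.  [the south bank: the acid flask | the north bank: the ammonia bottle, the catalyst vial, the fuel sample, the oxidiser, the reducing agent, the solvent jar]
14. Courier goes back to the south bank alone.  [the south bank: the acid flask | the north bank: the ammonia bottle, the catalyst vial, the fuel sample, the oxidiser, the reducing agent, the solvent jar]
15. Courier goes to the north bank with the acid flask.  [the south bank: — | the north bank: the acid flask, the ammonia bottle, the catalyst vial, the fuel sample, the oxidiser, the reducing agent, the solvent jar]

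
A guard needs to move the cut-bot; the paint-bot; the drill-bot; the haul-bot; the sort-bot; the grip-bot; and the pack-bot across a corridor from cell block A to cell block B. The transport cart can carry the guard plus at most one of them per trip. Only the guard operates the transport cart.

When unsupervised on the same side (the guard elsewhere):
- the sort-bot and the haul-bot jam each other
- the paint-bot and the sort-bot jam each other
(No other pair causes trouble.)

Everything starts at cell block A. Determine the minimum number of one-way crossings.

15

Counting alone: the guard can take at most 1 across per trip to cell block B, so moving all 7 needs at least 7 loaded trips out, with a return between consecutive ones — at least 13 crossings.
The safety rule pushes this higher. Following every safe sequence of crossings, the most of the 7 that can be at cell block B as the transport cart arrives there on crossing 13 is 6 — never all 7.
So no plan with fewer than 15 crossings exists, and this one achieves 15:
1. Guard goes to cell block B with the sort-bot.  [cell block A: the cut-bot, the drill-bot, the grip-bot, the haul-bot, the pack-bot, the paint-bot | cell block B: the sort-bot]
2. Guard goes back to cell block A alone.  [cell block A: the cut-bot, the drill-bot, the grip-bot, the haul-bot, the pack-bot, the paint-bot | cell block B: the sort-bot]
3. Guard goes to cell block B with the cut-bot.  [cell block A: the drill-bot, the grip-bot, the haul-bot, the pack-bot, the paint-bot | cell block B: the cut-bot, the sort-bot]
4. Guard goes back to cell block A alone.  [cell block A: the drill-bot, the grip-bot, the haul-bot, the pack-bot, the paint-bot | cell block B: the cut-bot, the sort-bot]
5. Guard goes to cell block B with the paint-bot.  [cell block A: the drill-bot, the grip-bot, the haul-bot, the pack-bot | cell block B: the cut-bot, the paint-bot, the sort-bot]
6. Guard goes back to cell block A with the sort-bot.  [cell block A: the drill-bot, the grip-bot, the haul-bot, the pack-bot, the sort-bot | cell block B: the cut-bot, the paint-bot]
7. Guard goes to cell block B with the haul-bot.  [cell block A: the drill-bot, the grip-bot, the pack-bot, the sort-bot | cell block B: the cut-bot, the haul-bot, the paint-bot]
8. Guard goes back to cell block A alone.  [cell block A: the drill-bot, the grip-bot, the pack-bot, the sort-bot | cell block B: the cut-bot, the haul-bot, the paint-bot]
9. Guard goes to cell block B with the drill-bot.  [cell block A: the grip-bot, the pack-bot, the sort-bot | cell block B: the cut-bot, the drill-bot, the haul-bot, the paint-bot]
10. Guard goes back to cell block A alone.  [cell block A: the grip-bot, the pack-bot, the sort-bot | cell block B: the cut-bot, the drill-bot, the haul-bot, the paint-bot]
11. Guard goes to cell block B with the grip-bot.  [cell block A: the pack-bot, the sort-bot | cell block B: the cut-bot, the drill-bot, the grip-bot, the haul-bot, the paint-bot]
12. Guard goes back to cell block A alone.  [cell block A: the pack-bot, the sort-bot | cell block B: the cut-bot, the drill-bot, the grip-bot, the haul-bot, the paint-bot]
13. Guard goes to cell block B with the pack-bot.  [cell block A: the sort-bot | cell block B: the cut-bot, the drill-bot, the grip-bot, the haul-bot, the pack-bot, the paint-bot]
14. Guard goes back to cell block A alone.  [cell block A: the sort-bot | cell block B: the cut-bot, the drill-bot, the grip-bot, the haul-bot, the pack-bot, the paint-bot]
15. Guard goes to cell block B with the sort-bot.  [cell block A: — | cell block B: the cut-bot, the drill-bot, the grip-bot, the haul-bot, the pack-bot, the paint-bot, the sort-bot]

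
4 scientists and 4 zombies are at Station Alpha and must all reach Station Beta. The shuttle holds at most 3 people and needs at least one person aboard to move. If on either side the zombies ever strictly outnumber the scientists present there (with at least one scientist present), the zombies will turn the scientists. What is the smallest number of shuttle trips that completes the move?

Counting alone: each trip to Station Beta takes at most 3 across and each return brings at least 1 back, so after t trips out (and t−1 returns) at most 3t − (t−1) of the 8 are across; that first reaches 8 at t = 4, so at least 7 crossings are needed.
The safety rule pushes this higher. Following every safe sequence of crossings, the most of the 8 that can be at Station Beta as the shuttle arrives there on crossing 7 is 7 — never all 8.
So no plan with fewer than 9 crossings exists, and this one achieves 9:
1. 2 zombies → Station Beta.  (Station Alpha: 4S 2Z; Station Beta: 0S 2Z)
2. 1 zombie ← Station Alpha.  (Station Alpha: 4S 3Z; Station Beta: 0S 1Z)
3. 3 zombies → Station Beta.  (Station Alpha: 4S 0Z; Station Beta: 0S 4Z)
4. 1 zombie ← Station Alpha.  (Station Alpha: 4S 1Z; Station Beta: 0S 3Z)
5. 3 scientists → Station Beta.  (Station Alpha: 1S 1Z; Station Beta: 3S 3Z)
6. 1 scientist and 1 zombie ← Station Alpha.  (Station Alpha: 2S 2Z; Station Beta: 2S 2Z)
7. 2 scientists → Station Beta.  (Station Alpha: 0S 2Z; Station Beta: 4S 2Z)
8. 1 zombie ← Station Alpha.  (Station Alpha: 0S 3Z; Station Beta: 4S 1Z)
9. 3 zombies → Station Beta.  (Station Alpha: 0S 0Z; Station Beta: 4S 4Z)

9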